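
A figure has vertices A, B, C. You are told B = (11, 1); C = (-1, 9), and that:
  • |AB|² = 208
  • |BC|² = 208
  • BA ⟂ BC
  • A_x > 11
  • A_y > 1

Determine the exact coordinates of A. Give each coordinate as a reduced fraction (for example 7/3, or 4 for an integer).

1. A_x = 19  [[BA ⟂ BC ⇒ -12x+8y+124=0] ∩ [|A−(11, 1)|²=208]]
2. A_y = 13  [[BA ⟂ BC ⇒ -12x+8y+124=0] ∩ [|A−(11, 1)|²=208]]
   so A = (19, 13)

A = (19, 13)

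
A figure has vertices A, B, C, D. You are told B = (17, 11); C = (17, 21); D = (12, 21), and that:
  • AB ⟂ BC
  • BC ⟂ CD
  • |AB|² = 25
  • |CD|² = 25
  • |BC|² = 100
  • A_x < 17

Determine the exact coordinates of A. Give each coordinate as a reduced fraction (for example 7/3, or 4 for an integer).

A = (12, 11)

1. A_x = 12  [[AB ⟂ BC ⇒ -10y+110=0] ∩ [|A−(17, 11)|²=25]]
2. A_y = 11  [[AB ⟂ BC ⇒ -10y+110=0] ∩ [|A−(17, 11)|²=25]]
   so A = (12, 11)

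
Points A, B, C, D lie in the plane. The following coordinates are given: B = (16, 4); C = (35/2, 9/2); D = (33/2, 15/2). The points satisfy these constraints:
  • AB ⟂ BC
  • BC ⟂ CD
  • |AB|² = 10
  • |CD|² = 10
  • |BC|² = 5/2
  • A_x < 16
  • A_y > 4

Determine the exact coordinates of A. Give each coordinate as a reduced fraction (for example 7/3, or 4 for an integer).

A = (15, 7)

1. A_x = 15  [[AB ⟂ BC ⇒ -3/2x-1/2y+26=0] ∩ [|A−(16, 4)|²=10]]
2. A_y = 7  [[AB ⟂ BC ⇒ -3/2x-1/2y+26=0] ∩ [|A−(16, 4)|²=10]]
   so A = (15, 7)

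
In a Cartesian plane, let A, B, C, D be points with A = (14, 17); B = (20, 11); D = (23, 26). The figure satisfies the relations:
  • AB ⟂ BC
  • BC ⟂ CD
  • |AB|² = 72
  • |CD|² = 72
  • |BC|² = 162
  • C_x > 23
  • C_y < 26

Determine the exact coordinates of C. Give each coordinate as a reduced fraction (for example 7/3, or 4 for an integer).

1. C_x = 29  [[AB ⟂ BC ⇒ 6x-6y-54=0] ∩ [|C−(23, 26)|²=72]]
2. C_y = 20  [[AB ⟂ BC ⇒ 6x-6y-54=0] ∩ [|C−(23, 26)|²=72]]
   so C = (29, 20)

C = (29, 20)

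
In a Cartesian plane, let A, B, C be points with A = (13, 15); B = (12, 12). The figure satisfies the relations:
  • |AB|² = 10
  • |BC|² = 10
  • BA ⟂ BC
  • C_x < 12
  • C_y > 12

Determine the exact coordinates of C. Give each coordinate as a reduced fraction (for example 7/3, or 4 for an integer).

C = (9, 13)

1. C_x = 9  [[BA ⟂ BC ⇒ 1x+3y-48=0] ∩ [|C−(12, 12)|²=10]]
2. C_y = 13  [[BA ⟂ BC ⇒ 1x+3y-48=0] ∩ [|C−(12, 12)|²=10]]
   so C = (9, 13)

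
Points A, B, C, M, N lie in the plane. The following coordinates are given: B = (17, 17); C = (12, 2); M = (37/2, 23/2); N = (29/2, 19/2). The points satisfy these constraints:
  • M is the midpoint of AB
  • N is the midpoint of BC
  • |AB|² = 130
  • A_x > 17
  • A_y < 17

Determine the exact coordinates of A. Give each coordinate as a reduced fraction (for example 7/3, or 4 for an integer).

1. A_x = 20  [A = 2·M−B = 2·(37/2, 23/2)−(17, 17)]
2. A_y = 6  [A = 2·M−B = 2·(37/2, 23/2)−(17, 17)]
   so A = (20, 6)

A = (20, 6)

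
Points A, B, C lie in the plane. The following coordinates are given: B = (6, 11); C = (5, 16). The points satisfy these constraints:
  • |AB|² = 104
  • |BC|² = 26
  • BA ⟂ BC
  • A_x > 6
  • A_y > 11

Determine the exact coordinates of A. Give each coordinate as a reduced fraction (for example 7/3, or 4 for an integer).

1. A_x = 16  [[BA ⟂ BC ⇒ -1x+5y-49=0] ∩ [|A−(6, 11)|²=104]]
2. A_y = 13  [[BA ⟂ BC ⇒ -1x+5y-49=0] ∩ [|A−(6, 11)|²=104]]
   so A = (16, 13)

A = (16, 13)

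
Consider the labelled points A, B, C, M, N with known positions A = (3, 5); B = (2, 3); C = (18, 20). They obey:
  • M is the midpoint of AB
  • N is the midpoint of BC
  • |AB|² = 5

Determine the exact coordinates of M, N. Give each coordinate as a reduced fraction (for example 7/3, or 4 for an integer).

1. M_x = 5/2  [2·M = A+B = (3, 5)+(2, 3)]
2. M_y = 4  [2·M = A+B = (3, 5)+(2, 3)]
   so M = (5/2, 4)
3. N_x = 10  [2·N = B+C = (2, 3)+(18, 20)]
4. N_y = 23/2  [2·N = B+C = (2, 3)+(18, 20)]
   so N = (10, 23/2)

M = (5/2, 4)
N = (10, 23/2)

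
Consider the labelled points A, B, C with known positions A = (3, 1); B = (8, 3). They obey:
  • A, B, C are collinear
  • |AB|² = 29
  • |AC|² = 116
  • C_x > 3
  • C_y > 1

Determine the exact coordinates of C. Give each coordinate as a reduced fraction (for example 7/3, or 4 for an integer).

1. C_x = 13  [[A, B, C are collinear ⇒ -2x+5y+1=0] ∩ [|C−(3, 1)|²=116]]
2. C_y = 5  [[A, B, C are collinear ⇒ -2x+5y+1=0] ∩ [|C−(3, 1)|²=116]]
   so C = (13, 5)

C = (13, 5)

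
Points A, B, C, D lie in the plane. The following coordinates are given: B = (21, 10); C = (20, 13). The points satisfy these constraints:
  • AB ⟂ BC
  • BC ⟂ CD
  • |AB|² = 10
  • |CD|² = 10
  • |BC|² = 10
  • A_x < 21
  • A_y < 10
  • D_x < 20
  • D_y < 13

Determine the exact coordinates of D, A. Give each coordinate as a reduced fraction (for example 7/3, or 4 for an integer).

D = (17, 12)
A = (18, 9)

1. D_x = 17  [[BC ⟂ CD ⇒ -1x+3y-19=0] ∩ [|D−(20, 13)|²=10]]
2. D_y = 12  [[BC ⟂ CD ⇒ -1x+3y-19=0] ∩ [|D−(20, 13)|²=10]]
   so D = (17, 12)
3. A_x = 18  [[AB ⟂ BC ⇒ 1x-3y+9=0] ∩ [|A−(21, 10)|²=10]]
4. A_y = 9  [[AB ⟂ BC ⇒ 1x-3y+9=0] ∩ [|A−(21, 10)|²=10]]
   so A = (18, 9)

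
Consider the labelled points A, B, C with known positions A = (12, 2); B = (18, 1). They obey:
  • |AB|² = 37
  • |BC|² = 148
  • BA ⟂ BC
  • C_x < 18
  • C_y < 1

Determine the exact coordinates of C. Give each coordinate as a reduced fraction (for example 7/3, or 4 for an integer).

C = (16, -11)

1. C_x = 16  [[BA ⟂ BC ⇒ -6x+1y+107=0] ∩ [|C−(18, 1)|²=148]]
2. C_y = -11  [[BA ⟂ BC ⇒ -6x+1y+107=0] ∩ [|C−(18, 1)|²=148]]
   so C = (16, -11)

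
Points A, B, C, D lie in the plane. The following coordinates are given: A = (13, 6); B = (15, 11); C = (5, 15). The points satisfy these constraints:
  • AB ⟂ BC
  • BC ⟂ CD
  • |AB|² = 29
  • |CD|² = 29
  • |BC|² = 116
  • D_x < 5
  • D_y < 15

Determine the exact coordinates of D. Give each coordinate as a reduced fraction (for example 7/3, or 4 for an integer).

D = (3, 10)

1. D_x = 3  [[BC ⟂ CD ⇒ -10x+4y-10=0] ∩ [|D−(5, 15)|²=29]]
2. D_y = 10  [[BC ⟂ CD ⇒ -10x+4y-10=0] ∩ [|D−(5, 15)|²=29]]
   so D = (3, 10)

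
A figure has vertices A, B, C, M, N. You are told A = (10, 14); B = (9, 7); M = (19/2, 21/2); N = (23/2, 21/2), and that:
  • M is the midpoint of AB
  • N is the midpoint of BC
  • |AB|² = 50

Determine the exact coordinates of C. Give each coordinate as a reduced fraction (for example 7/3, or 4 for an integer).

C = (14, 14)

1. C_x = 14  [C = 2·N−B = 2·(23/2, 21/2)−(9, 7)]
2. C_y = 14  [C = 2·N−B = 2·(23/2, 21/2)−(9, 7)]
   so C = (14, 14)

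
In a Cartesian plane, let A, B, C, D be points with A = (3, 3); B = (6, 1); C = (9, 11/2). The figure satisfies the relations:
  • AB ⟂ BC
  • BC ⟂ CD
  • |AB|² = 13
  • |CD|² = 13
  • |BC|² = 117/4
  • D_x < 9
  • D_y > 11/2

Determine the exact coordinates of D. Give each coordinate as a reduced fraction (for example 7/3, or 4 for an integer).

D = (6, 15/2)

1. D_x = 6  [[BC ⟂ CD ⇒ 3x+9/2y-207/4=0] ∩ [|D−(9, 11/2)|²=13]]
2. D_y = 15/2  [[BC ⟂ CD ⇒ 3x+9/2y-207/4=0] ∩ [|D−(9, 11/2)|²=13]]
   so D = (6, 15/2)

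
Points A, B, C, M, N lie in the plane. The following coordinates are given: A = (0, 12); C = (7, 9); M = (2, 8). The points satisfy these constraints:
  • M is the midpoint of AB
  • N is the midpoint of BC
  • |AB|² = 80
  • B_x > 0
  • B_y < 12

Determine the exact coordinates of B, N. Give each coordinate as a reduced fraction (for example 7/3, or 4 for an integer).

B = (4, 4)
N = (11/2, 13/2)

1. B_x = 4  [B = 2·M−A = 2·(2, 8)−(0, 12)]
2. B_y = 4  [B = 2·M−A = 2·(2, 8)−(0, 12)]
   so B = (4, 4)
3. N_x = 11/2  [2·N = B+C = (4, 4)+(7, 9)]
4. N_y = 13/2  [2·N = B+C = (4, 4)+(7, 9)]
   so N = (11/2, 13/2)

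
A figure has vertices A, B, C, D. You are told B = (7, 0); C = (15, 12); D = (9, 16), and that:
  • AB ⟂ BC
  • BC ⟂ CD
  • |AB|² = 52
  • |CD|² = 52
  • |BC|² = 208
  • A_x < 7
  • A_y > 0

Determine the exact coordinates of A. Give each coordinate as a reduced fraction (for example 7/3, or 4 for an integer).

1. A_x = 1  [[AB ⟂ BC ⇒ -8x-12y+56=0] ∩ [|A−(7, 0)|²=52]]
2. A_y = 4  [[AB ⟂ BC ⇒ -8x-12y+56=0] ∩ [|A−(7, 0)|²=52]]
   so A = (1, 4)

A = (1, 4)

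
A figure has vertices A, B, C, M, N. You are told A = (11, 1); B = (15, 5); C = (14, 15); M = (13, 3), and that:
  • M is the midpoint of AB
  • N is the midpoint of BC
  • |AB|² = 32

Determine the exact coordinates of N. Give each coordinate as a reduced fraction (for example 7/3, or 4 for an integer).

1. N_x = 29/2  [2·N = B+C = (15, 5)+(14, 15)]
2. N_y = 10  [2·N = B+C = (15, 5)+(14, 15)]
   so N = (29/2, 10)

N = (29/2, 10)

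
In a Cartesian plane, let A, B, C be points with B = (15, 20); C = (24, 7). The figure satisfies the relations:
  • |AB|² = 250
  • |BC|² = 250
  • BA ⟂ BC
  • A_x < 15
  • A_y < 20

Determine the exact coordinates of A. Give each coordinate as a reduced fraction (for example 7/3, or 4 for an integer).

1. A_x = 2  [[BA ⟂ BC ⇒ 9x-13y+125=0] ∩ [|A−(15, 20)|²=250]]
2. A_y = 11  [[BA ⟂ BC ⇒ 9x-13y+125=0] ∩ [|A−(15, 20)|²=250]]
   so A = (2, 11)

A = (2, 11)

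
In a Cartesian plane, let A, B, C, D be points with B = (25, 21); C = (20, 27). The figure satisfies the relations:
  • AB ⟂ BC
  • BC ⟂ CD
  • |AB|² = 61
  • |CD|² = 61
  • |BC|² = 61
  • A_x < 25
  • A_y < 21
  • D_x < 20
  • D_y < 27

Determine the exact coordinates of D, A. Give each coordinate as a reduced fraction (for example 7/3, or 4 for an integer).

1. D_x = 14  [[BC ⟂ CD ⇒ -5x+6y-62=0] ∩ [|D−(20, 27)|²=61]]
2. D_y = 22  [[BC ⟂ CD ⇒ -5x+6y-62=0] ∩ [|D−(20, 27)|²=61]]
   so D = (14, 22)
3. A_x = 19  [[AB ⟂ BC ⇒ 5x-6y+1=0] ∩ [|A−(25, 21)|²=61]]
4. A_y = 16  [[AB ⟂ BC ⇒ 5x-6y+1=0] ∩ [|A−(25, 21)|²=61]]
   so A = (19, 16)

D = (14, 22)
A = (19, 16)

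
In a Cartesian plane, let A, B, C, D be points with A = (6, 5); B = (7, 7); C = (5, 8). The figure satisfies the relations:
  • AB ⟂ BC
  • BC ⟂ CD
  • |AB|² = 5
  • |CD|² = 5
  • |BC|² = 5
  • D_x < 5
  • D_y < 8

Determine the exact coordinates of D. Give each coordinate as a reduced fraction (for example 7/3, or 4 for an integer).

1. D_x = 4  [[BC ⟂ CD ⇒ -2x+1y+2=0] ∩ [|D−(5, 8)|²=5]]
2. D_y = 6  [[BC ⟂ CD ⇒ -2x+1y+2=0] ∩ [|D−(5, 8)|²=5]]
   so D = (4, 6)

D = (4, 6)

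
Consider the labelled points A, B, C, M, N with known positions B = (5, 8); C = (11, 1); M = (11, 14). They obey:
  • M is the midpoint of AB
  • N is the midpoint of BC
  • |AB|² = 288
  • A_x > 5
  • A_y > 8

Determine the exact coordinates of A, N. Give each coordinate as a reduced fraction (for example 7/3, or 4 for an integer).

A = (17, 20)
N = (8, 9/2)

1. A_x = 17  [A = 2·M−B = 2·(11, 14)−(5, 8)]
2. A_y = 20  [A = 2·M−B = 2·(11, 14)−(5, 8)]
   so A = (17, 20)
3. N_x = 8  [2·N = B+C = (5, 8)+(11, 1)]
4. N_y = 9/2  [2·N = B+C = (5, 8)+(11, 1)]
   so N = (8, 9/2)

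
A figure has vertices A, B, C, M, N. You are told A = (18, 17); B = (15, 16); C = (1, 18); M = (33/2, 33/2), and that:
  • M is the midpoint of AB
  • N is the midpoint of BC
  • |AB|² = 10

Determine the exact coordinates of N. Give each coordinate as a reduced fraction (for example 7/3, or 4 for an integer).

1. N_x = 8  [2·N = B+C = (15, 16)+(1, 18)]
2. N_y = 17  [2·N = B+C = (15, 16)+(1, 18)]
   so N = (8, 17)

N = (8, 17)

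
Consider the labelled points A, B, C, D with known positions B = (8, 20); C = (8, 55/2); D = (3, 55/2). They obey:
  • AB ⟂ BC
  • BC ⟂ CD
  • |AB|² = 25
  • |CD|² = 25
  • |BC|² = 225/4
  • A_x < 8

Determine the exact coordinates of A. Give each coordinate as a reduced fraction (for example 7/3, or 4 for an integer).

A = (3, 20)

1. A_x = 3  [[AB ⟂ BC ⇒ -15/2y+150=0] ∩ [|A−(8, 20)|²=25]]
2. A_y = 20  [[AB ⟂ BC ⇒ -15/2y+150=0] ∩ [|A−(8, 20)|²=25]]
   so A = (3, 20)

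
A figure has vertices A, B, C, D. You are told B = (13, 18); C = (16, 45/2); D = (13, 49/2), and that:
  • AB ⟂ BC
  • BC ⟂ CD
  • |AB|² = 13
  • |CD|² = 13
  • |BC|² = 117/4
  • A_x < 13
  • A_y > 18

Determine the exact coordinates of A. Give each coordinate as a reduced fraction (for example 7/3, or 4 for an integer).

A = (10, 20)

1. A_x = 10  [[AB ⟂ BC ⇒ -3x-9/2y+120=0] ∩ [|A−(13, 18)|²=13]]
2. A_y = 20  [[AB ⟂ BC ⇒ -3x-9/2y+120=0] ∩ [|A−(13, 18)|²=13]]
   so A = (10, 20)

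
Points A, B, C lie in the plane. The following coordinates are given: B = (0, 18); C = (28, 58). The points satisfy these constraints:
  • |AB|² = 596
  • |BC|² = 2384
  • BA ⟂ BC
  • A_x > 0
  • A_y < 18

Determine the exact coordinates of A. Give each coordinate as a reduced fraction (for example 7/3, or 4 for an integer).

1. A_x = 20  [[BA ⟂ BC ⇒ 28x+40y-720=0] ∩ [|A−(0, 18)|²=596]]
2. A_y = 4  [[BA ⟂ BC ⇒ 28x+40y-720=0] ∩ [|A−(0, 18)|²=596]]
   so A = (20, 4)

A = (20, 4)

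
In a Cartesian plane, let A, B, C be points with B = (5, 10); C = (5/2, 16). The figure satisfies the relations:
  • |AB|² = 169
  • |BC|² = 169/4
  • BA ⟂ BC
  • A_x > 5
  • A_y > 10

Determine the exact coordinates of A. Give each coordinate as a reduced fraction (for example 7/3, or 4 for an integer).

1. A_x = 17  [[BA ⟂ BC ⇒ -5/2x+6y-95/2=0] ∩ [|A−(5, 10)|²=169]]
2. A_y = 15  [[BA ⟂ BC ⇒ -5/2x+6y-95/2=0] ∩ [|A−(5, 10)|²=169]]
   so A = (17, 15)

A = (17, 15)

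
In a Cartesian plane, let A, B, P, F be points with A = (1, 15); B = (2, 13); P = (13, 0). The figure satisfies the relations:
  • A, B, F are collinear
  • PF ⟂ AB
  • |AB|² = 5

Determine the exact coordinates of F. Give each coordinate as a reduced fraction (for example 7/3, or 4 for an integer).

F = (47/5, -9/5)

1. F_x = 47/5  [[A, B, F are collinear ⇒ 2x+1y-17=0] ∩ [PF ⟂ AB ⇒ 1x-2y-13=0]]
2. F_y = -9/5  [[A, B, F are collinear ⇒ 2x+1y-17=0] ∩ [PF ⟂ AB ⇒ 1x-2y-13=0]]
   so F = (47/5, -9/5)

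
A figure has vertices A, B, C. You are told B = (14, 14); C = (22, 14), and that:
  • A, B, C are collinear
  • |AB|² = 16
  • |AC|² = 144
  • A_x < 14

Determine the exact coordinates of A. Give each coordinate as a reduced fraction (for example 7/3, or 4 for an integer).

A = (10, 14)

1. A_x = 10  [[A, B, C are collinear ⇒ 8y-112=0] ∩ [|A−(14, 14)|²=16]]
2. A_y = 14  [[A, B, C are collinear ⇒ 8y-112=0] ∩ [|A−(14, 14)|²=16]]
   so A = (10, 14)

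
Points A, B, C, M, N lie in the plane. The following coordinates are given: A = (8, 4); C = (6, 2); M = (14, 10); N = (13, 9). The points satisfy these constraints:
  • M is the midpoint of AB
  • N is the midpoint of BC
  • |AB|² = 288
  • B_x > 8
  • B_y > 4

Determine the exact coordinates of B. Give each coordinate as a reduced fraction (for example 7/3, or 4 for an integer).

B = (20, 16)

1. B_x = 20  [B = 2·M−A = 2·(14, 10)−(8, 4)]
2. B_y = 16  [B = 2·M−A = 2·(14, 10)−(8, 4)]
   so B = (20, 16)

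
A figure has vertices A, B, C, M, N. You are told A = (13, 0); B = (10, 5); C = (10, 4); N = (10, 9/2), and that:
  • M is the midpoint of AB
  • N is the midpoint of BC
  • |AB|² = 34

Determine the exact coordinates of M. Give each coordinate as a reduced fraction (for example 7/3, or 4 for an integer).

1. M_x = 23/2  [2·M = A+B = (13, 0)+(10, 5)]
2. M_y = 5/2  [2·M = A+B = (13, 0)+(10, 5)]
   so M = (23/2, 5/2)

M = (23/2, 5/2)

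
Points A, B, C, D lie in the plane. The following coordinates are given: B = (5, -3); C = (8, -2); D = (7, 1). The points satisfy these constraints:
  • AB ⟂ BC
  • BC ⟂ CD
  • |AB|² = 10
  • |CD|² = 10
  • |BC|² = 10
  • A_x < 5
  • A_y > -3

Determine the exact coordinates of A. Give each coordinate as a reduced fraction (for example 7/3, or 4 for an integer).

1. A_x = 4  [[AB ⟂ BC ⇒ -3x-1y+12=0] ∩ [|A−(5, -3)|²=10]]
2. A_y = 0  [[AB ⟂ BC ⇒ -3x-1y+12=0] ∩ [|A−(5, -3)|²=10]]
   so A = (4, 0)

A = (4, 0)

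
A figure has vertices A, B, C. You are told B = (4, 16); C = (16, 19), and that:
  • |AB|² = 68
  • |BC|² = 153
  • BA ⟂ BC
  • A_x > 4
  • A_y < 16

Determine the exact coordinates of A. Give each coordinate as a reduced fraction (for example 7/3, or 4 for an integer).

A = (6, 8)

1. A_x = 6  [[BA ⟂ BC ⇒ 12x+3y-96=0] ∩ [|A−(4, 16)|²=68]]
2. A_y = 8  [[BA ⟂ BC ⇒ 12x+3y-96=0] ∩ [|A−(4, 16)|²=68]]
   so A = (6, 8)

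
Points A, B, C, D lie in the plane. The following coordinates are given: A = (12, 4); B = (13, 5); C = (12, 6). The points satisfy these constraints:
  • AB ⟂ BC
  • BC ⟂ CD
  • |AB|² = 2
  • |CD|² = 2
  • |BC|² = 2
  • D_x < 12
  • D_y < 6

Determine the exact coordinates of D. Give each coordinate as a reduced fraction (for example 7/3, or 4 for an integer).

D = (11, 5)

1. D_x = 11  [[BC ⟂ CD ⇒ -1x+1y+6=0] ∩ [|D−(12, 6)|²=2]]
2. D_y = 5  [[BC ⟂ CD ⇒ -1x+1y+6=0] ∩ [|D−(12, 6)|²=2]]
   so D = (11, 5)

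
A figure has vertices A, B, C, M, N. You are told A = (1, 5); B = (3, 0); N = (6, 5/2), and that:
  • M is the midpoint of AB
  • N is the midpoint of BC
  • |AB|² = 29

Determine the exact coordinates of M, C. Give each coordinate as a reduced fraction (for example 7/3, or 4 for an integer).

1. M_x = 2  [2·M = A+B = (1, 5)+(3, 0)]
2. M_y = 5/2  [2·M = A+B = (1, 5)+(3, 0)]
   so M = (2, 5/2)
3. C_x = 9  [C = 2·N−B = 2·(6, 5/2)−(3, 0)]
4. C_y = 5  [C = 2·N−B = 2·(6, 5/2)−(3, 0)]
   so C = (9, 5)

M = (2, 5/2)
C = (9, 5)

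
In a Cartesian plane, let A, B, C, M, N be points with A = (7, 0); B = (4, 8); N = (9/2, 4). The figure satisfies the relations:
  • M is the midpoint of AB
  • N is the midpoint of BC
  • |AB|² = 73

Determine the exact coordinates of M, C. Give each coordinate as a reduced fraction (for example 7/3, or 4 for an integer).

1. M_x = 11/2  [2·M = A+B = (7, 0)+(4, 8)]
2. M_y = 4  [2·M = A+B = (7, 0)+(4, 8)]
   so M = (11/2, 4)
3. C_x = 5  [C = 2·N−B = 2·(9/2, 4)−(4, 8)]
4. C_y = 0  [C = 2·N−B = 2·(9/2, 4)−(4, 8)]
   so C = (5, 0)

M = (11/2, 4)
C = (5, 0)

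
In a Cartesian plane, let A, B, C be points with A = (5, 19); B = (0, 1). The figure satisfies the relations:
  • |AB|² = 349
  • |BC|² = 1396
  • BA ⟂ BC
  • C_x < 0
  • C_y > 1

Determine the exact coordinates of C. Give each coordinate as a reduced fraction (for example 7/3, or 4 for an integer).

C = (-36, 11)

1. C_x = -36  [[BA ⟂ BC ⇒ 5x+18y-18=0] ∩ [|C−(0, 1)|²=1396]]
2. C_y = 11  [[BA ⟂ BC ⇒ 5x+18y-18=0] ∩ [|C−(0, 1)|²=1396]]
   so C = (-36, 11)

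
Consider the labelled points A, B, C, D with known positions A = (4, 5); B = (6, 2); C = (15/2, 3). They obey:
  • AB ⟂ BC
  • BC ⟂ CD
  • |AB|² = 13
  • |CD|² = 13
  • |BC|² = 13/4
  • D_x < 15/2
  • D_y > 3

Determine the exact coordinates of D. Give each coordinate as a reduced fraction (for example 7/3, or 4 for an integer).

1. D_x = 11/2  [[BC ⟂ CD ⇒ 3/2x+1y-57/4=0] ∩ [|D−(15/2, 3)|²=13]]
2. D_y = 6  [[BC ⟂ CD ⇒ 3/2x+1y-57/4=0] ∩ [|D−(15/2, 3)|²=13]]
   so D = (11/2, 6)

D = (11/2, 6)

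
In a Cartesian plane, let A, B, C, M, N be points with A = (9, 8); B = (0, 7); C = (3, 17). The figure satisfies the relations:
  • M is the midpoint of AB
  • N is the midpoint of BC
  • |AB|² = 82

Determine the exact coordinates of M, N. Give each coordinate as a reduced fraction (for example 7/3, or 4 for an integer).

1. M_x = 9/2  [2·M = A+B = (9, 8)+(0, 7)]
2. M_y = 15/2  [2·M = A+B = (9, 8)+(0, 7)]
   so M = (9/2, 15/2)
3. N_x = 3/2  [2·N = B+C = (0, 7)+(3, 17)]
4. N_y = 12  [2·N = B+C = (0, 7)+(3, 17)]
   so N = (3/2, 12)

M = (9/2, 15/2)
N = (3/2, 12)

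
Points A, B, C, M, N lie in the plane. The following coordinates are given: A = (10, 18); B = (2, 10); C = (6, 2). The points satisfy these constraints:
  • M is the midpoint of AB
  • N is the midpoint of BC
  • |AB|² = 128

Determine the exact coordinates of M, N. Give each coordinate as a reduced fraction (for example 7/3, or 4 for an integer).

M = (6, 14)
N = (4, 6)

1. M_x = 6  [2·M = A+B = (10, 18)+(2, 10)]
2. M_y = 14  [2·M = A+B = (10, 18)+(2, 10)]
   so M = (6, 14)
3. N_x = 4  [2·N = B+C = (2, 10)+(6, 2)]
4. N_y = 6  [2·N = B+C = (2, 10)+(6, 2)]
   so N = (4, 6)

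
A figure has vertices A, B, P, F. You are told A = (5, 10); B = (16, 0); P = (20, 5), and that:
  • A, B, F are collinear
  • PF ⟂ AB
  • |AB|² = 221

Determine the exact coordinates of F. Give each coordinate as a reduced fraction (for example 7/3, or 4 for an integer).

F = (3470/221, 60/221)

1. F_x = 3470/221  [[A, B, F are collinear ⇒ 10x+11y-160=0] ∩ [PF ⟂ AB ⇒ 11x-10y-170=0]]
2. F_y = 60/221  [[A, B, F are collinear ⇒ 10x+11y-160=0] ∩ [PF ⟂ AB ⇒ 11x-10y-170=0]]
   so F = (3470/221, 60/221)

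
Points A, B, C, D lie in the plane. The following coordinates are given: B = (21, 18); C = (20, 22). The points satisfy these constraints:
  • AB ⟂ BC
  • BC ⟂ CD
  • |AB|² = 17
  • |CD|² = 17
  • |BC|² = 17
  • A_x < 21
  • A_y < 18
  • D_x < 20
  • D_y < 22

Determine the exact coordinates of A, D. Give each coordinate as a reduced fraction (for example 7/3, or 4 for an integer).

1. A_x = 17  [[AB ⟂ BC ⇒ 1x-4y+51=0] ∩ [|A−(21, 18)|²=17]]
2. A_y = 17  [[AB ⟂ BC ⇒ 1x-4y+51=0] ∩ [|A−(21, 18)|²=17]]
   so A = (17, 17)
3. D_x = 16  [[BC ⟂ CD ⇒ -1x+4y-68=0] ∩ [|D−(20, 22)|²=17]]
4. D_y = 21  [[BC ⟂ CD ⇒ -1x+4y-68=0] ∩ [|D−(20, 22)|²=17]]
   so D = (16, 21)

A = (17, 17)
D = (16, 21)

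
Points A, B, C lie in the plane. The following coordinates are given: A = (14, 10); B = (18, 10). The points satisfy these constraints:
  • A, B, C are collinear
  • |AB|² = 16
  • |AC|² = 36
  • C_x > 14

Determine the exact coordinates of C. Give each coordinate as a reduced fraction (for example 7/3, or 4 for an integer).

C = (20, 10)

1. C_x = 20  [[A, B, C are collinear ⇒ 4y-40=0] ∩ [|C−(14, 10)|²=36]]
2. C_y = 10  [[A, B, C are collinear ⇒ 4y-40=0] ∩ [|C−(14, 10)|²=36]]
   so C = (20, 10)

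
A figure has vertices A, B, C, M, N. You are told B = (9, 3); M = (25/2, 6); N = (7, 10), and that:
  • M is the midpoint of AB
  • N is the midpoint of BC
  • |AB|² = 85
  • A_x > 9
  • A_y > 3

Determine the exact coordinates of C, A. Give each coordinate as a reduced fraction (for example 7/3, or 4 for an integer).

C = (5, 17)
A = (16, 9)

1. A_x = 16  [A = 2·M−B = 2·(25/2, 6)−(9, 3)]
2. A_y = 9  [A = 2·M−B = 2·(25/2, 6)−(9, 3)]
   so A = (16, 9)
3. C_x = 5  [C = 2·N−B = 2·(7, 10)−(9, 3)]
4. C_y = 17  [C = 2·N−B = 2·(7, 10)−(9, 3)]
   so C = (5, 17)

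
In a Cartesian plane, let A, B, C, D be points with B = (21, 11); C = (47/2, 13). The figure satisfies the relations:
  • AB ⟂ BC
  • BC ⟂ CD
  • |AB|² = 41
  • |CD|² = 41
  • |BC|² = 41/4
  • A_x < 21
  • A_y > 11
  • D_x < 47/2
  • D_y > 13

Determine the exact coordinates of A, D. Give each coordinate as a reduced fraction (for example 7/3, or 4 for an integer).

1. A_x = 17  [[AB ⟂ BC ⇒ -5/2x-2y+149/2=0] ∩ [|A−(21, 11)|²=41]]
2. A_y = 16  [[AB ⟂ BC ⇒ -5/2x-2y+149/2=0] ∩ [|A−(21, 11)|²=41]]
   so A = (17, 16)
3. D_x = 39/2  [[BC ⟂ CD ⇒ 5/2x+2y-339/4=0] ∩ [|D−(47/2, 13)|²=41]]
4. D_y = 18  [[BC ⟂ CD ⇒ 5/2x+2y-339/4=0] ∩ [|D−(47/2, 13)|²=41]]
   so D = (39/2, 18)

A = (17, 16)
D = (39/2, 18)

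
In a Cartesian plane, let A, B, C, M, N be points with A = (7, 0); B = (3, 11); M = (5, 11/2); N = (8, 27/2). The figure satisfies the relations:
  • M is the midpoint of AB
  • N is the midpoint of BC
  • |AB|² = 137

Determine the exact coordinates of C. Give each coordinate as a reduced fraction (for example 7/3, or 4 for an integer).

C = (13, 16)

1. C_x = 13  [C = 2·N−B = 2·(8, 27/2)−(3, 11)]
2. C_y = 16  [C = 2·N−B = 2·(8, 27/2)−(3, 11)]
   so C = (13, 16)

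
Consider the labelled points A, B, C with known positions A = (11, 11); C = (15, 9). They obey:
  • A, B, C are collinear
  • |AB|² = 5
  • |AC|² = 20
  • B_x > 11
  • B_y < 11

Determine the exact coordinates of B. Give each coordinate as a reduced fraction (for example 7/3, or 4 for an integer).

1. B_x = 13  [[A, B, C are collinear ⇒ -2x-4y+66=0] ∩ [|B−(11, 11)|²=5]]
2. B_y = 10  [[A, B, C are collinear ⇒ -2x-4y+66=0] ∩ [|B−(11, 11)|²=5]]
   so B = (13, 10)

B = (13, 10)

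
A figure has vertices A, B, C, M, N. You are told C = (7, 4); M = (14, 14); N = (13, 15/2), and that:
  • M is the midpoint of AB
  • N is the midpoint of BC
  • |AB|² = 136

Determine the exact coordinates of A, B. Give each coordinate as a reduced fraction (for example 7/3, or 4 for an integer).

A = (9, 17)
B = (19, 11)

1. B_x = 19  [B = 2·N−C = 2·(13, 15/2)−(7, 4)]
2. B_y = 11  [B = 2·N−C = 2·(13, 15/2)−(7, 4)]
   so B = (19, 11)
3. A_x = 9  [A = 2·M−B = 2·(14, 14)−(19, 11)]
4. A_y = 17  [A = 2·M−B = 2·(14, 14)−(19, 11)]
   so A = (9, 17)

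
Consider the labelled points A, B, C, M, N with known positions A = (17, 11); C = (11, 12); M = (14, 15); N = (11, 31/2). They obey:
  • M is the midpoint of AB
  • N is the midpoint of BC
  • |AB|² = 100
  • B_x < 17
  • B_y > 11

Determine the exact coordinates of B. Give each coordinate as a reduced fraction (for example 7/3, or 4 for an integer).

1. B_x = 11  [B = 2·M−A = 2·(14, 15)−(17, 11)]
2. B_y = 19  [B = 2·M−A = 2·(14, 15)−(17, 11)]
   so B = (11, 19)

B = (11, 19)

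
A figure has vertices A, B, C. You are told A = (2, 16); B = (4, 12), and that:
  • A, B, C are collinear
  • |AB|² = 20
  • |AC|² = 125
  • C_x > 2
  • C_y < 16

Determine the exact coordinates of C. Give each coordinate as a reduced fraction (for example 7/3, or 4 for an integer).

1. C_x = 7  [[A, B, C are collinear ⇒ 4x+2y-40=0] ∩ [|C−(2, 16)|²=125]]
2. C_y = 6  [[A, B, C are collinear ⇒ 4x+2y-40=0] ∩ [|C−(2, 16)|²=125]]
   so C = (7, 6)

C = (7, 6)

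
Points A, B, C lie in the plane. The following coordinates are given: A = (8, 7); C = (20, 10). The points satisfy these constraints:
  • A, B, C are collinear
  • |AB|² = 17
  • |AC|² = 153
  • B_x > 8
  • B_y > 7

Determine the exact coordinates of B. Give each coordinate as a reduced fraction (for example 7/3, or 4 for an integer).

1. B_x = 12  [[A, B, C are collinear ⇒ 3x-12y+60=0] ∩ [|B−(8, 7)|²=17]]
2. B_y = 8  [[A, B, C are collinear ⇒ 3x-12y+60=0] ∩ [|B−(8, 7)|²=17]]
   so B = (12, 8)

B = (12, 8)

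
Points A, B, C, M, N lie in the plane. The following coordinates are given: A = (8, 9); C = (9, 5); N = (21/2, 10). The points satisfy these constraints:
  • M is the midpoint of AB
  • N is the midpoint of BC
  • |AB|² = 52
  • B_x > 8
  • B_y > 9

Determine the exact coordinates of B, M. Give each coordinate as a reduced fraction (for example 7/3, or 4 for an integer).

B = (12, 15)
M = (10, 12)

1. B_x = 12  [B = 2·N−C = 2·(21/2, 10)−(9, 5)]
2. B_y = 15  [B = 2·N−C = 2·(21/2, 10)−(9, 5)]
   so B = (12, 15)
3. M_x = 10  [2·M = A+B = (8, 9)+(12, 15)]
4. M_y = 12  [2·M = A+B = (8, 9)+(12, 15)]
   so M = (10, 12)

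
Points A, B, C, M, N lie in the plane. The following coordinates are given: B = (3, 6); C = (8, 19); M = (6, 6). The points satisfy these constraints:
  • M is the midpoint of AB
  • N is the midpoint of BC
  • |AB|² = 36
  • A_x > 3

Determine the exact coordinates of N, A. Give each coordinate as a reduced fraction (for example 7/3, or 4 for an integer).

1. A_x = 9  [A = 2·M−B = 2·(6, 6)−(3, 6)]
2. A_y = 6  [A = 2·M−B = 2·(6, 6)−(3, 6)]
   so A = (9, 6)
3. N_x = 11/2  [2·N = B+C = (3, 6)+(8, 19)]
4. N_y = 25/2  [2·N = B+C = (3, 6)+(8, 19)]
   so N = (11/2, 25/2)

N = (11/2, 25/2)
A = (9, 6)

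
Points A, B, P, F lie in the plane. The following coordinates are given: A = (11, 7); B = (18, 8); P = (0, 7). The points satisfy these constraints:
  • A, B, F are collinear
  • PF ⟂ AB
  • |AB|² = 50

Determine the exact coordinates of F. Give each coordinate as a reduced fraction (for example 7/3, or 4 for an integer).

1. F_x = 11/50  [[A, B, F are collinear ⇒ -1x+7y-38=0] ∩ [PF ⟂ AB ⇒ 7x+1y-7=0]]
2. F_y = 273/50  [[A, B, F are collinear ⇒ -1x+7y-38=0] ∩ [PF ⟂ AB ⇒ 7x+1y-7=0]]
   so F = (11/50, 273/50)

F = (11/50, 273/50)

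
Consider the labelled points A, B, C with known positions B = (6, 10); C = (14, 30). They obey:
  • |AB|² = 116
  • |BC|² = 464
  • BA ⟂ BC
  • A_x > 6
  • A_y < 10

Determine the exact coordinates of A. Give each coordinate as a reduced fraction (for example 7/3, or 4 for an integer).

1. A_x = 16  [[BA ⟂ BC ⇒ 8x+20y-248=0] ∩ [|A−(6, 10)|²=116]]
2. A_y = 6  [[BA ⟂ BC ⇒ 8x+20y-248=0] ∩ [|A−(6, 10)|²=116]]
   so A = (16, 6)

A = (16, 6)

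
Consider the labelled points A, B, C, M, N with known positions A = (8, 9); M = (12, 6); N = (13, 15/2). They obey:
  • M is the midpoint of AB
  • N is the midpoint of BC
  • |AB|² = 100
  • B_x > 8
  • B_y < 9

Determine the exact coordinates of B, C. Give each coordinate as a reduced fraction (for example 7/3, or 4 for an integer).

1. B_x = 16  [B = 2·M−A = 2·(12, 6)−(8, 9)]
2. B_y = 3  [B = 2·M−A = 2·(12, 6)−(8, 9)]
   so B = (16, 3)
3. C_x = 10  [C = 2·N−B = 2·(13, 15/2)−(16, 3)]
4. C_y = 12  [C = 2·N−B = 2·(13, 15/2)−(16, 3)]
   so C = (10, 12)

B = (16, 3)
C = (10, 12)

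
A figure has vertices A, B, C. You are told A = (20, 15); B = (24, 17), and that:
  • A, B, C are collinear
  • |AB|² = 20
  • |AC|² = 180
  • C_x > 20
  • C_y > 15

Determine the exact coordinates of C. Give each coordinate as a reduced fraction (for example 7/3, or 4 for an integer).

1. C_x = 32  [[A, B, C are collinear ⇒ -2x+4y-20=0] ∩ [|C−(20, 15)|²=180]]
2. C_y = 21  [[A, B, C are collinear ⇒ -2x+4y-20=0] ∩ [|C−(20, 15)|²=180]]
   so C = (32, 21)

C = (32, 21)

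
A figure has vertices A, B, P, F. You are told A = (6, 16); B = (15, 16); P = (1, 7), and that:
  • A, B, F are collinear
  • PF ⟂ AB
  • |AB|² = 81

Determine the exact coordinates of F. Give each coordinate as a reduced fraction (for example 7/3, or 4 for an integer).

1. F_x = 1  [[A, B, F are collinear ⇒ 9y-144=0] ∩ [PF ⟂ AB ⇒ 9x-9=0]]
2. F_y = 16  [[A, B, F are collinear ⇒ 9y-144=0] ∩ [PF ⟂ AB ⇒ 9x-9=0]]
   so F = (1, 16)

F = (1, 16)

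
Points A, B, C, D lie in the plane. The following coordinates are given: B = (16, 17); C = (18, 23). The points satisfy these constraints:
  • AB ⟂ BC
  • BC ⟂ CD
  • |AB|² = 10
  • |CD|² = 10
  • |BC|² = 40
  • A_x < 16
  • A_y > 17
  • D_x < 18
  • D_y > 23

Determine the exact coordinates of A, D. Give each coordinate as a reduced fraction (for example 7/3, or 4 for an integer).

1. A_x = 13  [[AB ⟂ BC ⇒ -2x-6y+134=0] ∩ [|A−(16, 17)|²=10]]
2. A_y = 18  [[AB ⟂ BC ⇒ -2x-6y+134=0] ∩ [|A−(16, 17)|²=10]]
   so A = (13, 18)
3. D_x = 15  [[BC ⟂ CD ⇒ 2x+6y-174=0] ∩ [|D−(18, 23)|²=10]]
4. D_y = 24  [[BC ⟂ CD ⇒ 2x+6y-174=0] ∩ [|D−(18, 23)|²=10]]
   so D = (15, 24)

A = (13, 18)
D = (15, 24)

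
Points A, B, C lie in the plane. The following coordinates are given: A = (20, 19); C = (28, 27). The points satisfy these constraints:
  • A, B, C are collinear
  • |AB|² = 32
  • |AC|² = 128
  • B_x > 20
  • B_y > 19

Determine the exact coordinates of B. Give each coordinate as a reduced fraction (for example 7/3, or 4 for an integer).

B = (24, 23)

1. B_x = 24  [[A, B, C are collinear ⇒ 8x-8y-8=0] ∩ [|B−(20, 19)|²=32]]
2. B_y = 23  [[A, B, C are collinear ⇒ 8x-8y-8=0] ∩ [|B−(20, 19)|²=32]]
   so B = (24, 23)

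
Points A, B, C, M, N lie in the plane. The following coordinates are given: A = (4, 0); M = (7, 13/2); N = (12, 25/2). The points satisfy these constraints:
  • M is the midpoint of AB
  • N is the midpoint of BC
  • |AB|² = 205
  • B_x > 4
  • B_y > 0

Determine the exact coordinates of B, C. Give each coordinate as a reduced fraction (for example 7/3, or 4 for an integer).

1. B_x = 10  [B = 2·M−A = 2·(7, 13/2)−(4, 0)]
2. B_y = 13  [B = 2·M−A = 2·(7, 13/2)−(4, 0)]
   so B = (10, 13)
3. C_x = 14  [C = 2·N−B = 2·(12, 25/2)−(10, 13)]
4. C_y = 12  [C = 2·N−B = 2·(12, 25/2)−(10, 13)]
   so C = (14, 12)

B = (10, 13)
C = (14, 12)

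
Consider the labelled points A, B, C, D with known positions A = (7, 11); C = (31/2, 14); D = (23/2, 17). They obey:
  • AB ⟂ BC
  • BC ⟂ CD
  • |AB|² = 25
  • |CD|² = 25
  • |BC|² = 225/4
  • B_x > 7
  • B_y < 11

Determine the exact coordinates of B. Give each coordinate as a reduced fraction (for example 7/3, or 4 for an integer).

1. B_x = 11  [[BC ⟂ CD ⇒ 4x-3y-20=0] ∩ [|B−(7, 11)|²=25]]
2. B_y = 8  [[BC ⟂ CD ⇒ 4x-3y-20=0] ∩ [|B−(7, 11)|²=25]]
   so B = (11, 8)

B = (11, 8)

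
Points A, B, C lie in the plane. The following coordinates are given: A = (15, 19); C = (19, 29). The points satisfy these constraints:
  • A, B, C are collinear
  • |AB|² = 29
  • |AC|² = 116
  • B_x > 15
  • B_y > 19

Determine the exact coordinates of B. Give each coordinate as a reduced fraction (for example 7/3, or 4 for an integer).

1. B_x = 17  [[A, B, C are collinear ⇒ 10x-4y-74=0] ∩ [|B−(15, 19)|²=29]]
2. B_y = 24  [[A, B, C are collinear ⇒ 10x-4y-74=0] ∩ [|B−(15, 19)|²=29]]
   so B = (17, 24)

B = (17, 24)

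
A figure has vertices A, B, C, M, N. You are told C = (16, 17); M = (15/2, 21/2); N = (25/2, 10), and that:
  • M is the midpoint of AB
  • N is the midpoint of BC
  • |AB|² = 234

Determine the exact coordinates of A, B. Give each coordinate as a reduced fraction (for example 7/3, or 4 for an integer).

1. B_x = 9  [B = 2·N−C = 2·(25/2, 10)−(16, 17)]
2. B_y = 3  [B = 2·N−C = 2·(25/2, 10)−(16, 17)]
   so B = (9, 3)
3. A_x = 6  [A = 2·M−B = 2·(15/2, 21/2)−(9, 3)]
4. A_y = 18  [A = 2·M−B = 2·(15/2, 21/2)−(9, 3)]
   so A = (6, 18)

A = (6, 18)
B = (9, 3)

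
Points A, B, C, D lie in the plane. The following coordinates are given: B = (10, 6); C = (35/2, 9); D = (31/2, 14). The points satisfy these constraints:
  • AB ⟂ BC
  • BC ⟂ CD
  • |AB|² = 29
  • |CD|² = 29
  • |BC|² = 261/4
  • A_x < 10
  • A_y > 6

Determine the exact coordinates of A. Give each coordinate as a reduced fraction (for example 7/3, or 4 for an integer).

1. A_x = 8  [[AB ⟂ BC ⇒ -15/2x-3y+93=0] ∩ [|A−(10, 6)|²=29]]
2. A_y = 11  [[AB ⟂ BC ⇒ -15/2x-3y+93=0] ∩ [|A−(10, 6)|²=29]]
   so A = (8, 11)

A = (8, 11)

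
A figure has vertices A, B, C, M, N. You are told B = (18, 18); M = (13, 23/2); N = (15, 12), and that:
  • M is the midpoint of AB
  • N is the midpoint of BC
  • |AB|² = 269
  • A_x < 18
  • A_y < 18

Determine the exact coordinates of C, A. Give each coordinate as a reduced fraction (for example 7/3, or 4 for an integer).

1. A_x = 8  [A = 2·M−B = 2·(13, 23/2)−(18, 18)]
2. A_y = 5  [A = 2·M−B = 2·(13, 23/2)−(18, 18)]
   so A = (8, 5)
3. C_x = 12  [C = 2·N−B = 2·(15, 12)−(18, 18)]
4. C_y = 6  [C = 2·N−B = 2·(15, 12)−(18, 18)]
   so C = (12, 6)

C = (12, 6)
A = (8, 5)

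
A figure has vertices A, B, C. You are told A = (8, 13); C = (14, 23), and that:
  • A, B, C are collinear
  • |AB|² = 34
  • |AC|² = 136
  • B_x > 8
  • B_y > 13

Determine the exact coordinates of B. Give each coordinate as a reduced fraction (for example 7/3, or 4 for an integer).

B = (11, 18)

1. B_x = 11  [[A, B, C are collinear ⇒ 10x-6y-2=0] ∩ [|B−(8, 13)|²=34]]
2. B_y = 18  [[A, B, C are collinear ⇒ 10x-6y-2=0] ∩ [|B−(8, 13)|²=34]]
   so B = (11, 18)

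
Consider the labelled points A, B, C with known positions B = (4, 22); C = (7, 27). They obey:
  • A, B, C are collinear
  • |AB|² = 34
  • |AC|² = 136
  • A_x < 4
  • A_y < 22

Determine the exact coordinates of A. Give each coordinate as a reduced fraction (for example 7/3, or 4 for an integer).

A = (1, 17)

1. A_x = 1  [[A, B, C are collinear ⇒ -5x+3y-46=0] ∩ [|A−(4, 22)|²=34]]
2. A_y = 17  [[A, B, C are collinear ⇒ -5x+3y-46=0] ∩ [|A−(4, 22)|²=34]]
   so A = (1, 17)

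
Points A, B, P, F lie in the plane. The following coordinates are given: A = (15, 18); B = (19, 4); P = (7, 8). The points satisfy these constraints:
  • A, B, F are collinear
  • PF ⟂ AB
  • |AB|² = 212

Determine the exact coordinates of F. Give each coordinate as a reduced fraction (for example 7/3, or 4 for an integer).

1. F_x = 903/53  [[A, B, F are collinear ⇒ 14x+4y-282=0] ∩ [PF ⟂ AB ⇒ 4x-14y+84=0]]
2. F_y = 576/53  [[A, B, F are collinear ⇒ 14x+4y-282=0] ∩ [PF ⟂ AB ⇒ 4x-14y+84=0]]
   so F = (903/53, 576/53)

F = (903/53, 576/53)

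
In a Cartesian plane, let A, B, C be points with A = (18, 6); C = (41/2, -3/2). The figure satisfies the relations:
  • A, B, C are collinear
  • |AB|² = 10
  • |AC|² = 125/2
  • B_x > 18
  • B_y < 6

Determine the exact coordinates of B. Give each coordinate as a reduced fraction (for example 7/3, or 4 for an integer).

B = (19, 3)

1. B_x = 19  [[A, B, C are collinear ⇒ -15/2x-5/2y+150=0] ∩ [|B−(18, 6)|²=10]]
2. B_y = 3  [[A, B, C are collinear ⇒ -15/2x-5/2y+150=0] ∩ [|B−(18, 6)|²=10]]
   so B = (19, 3)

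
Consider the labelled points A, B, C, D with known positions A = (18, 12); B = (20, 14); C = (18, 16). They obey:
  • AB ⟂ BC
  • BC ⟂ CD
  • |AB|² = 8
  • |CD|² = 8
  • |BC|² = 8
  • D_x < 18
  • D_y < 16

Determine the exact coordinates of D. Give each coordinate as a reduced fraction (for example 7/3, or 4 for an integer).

1. D_x = 16  [[BC ⟂ CD ⇒ -2x+2y+4=0] ∩ [|D−(18, 16)|²=8]]
2. D_y = 14  [[BC ⟂ CD ⇒ -2x+2y+4=0] ∩ [|D−(18, 16)|²=8]]
   so D = (16, 14)

D = (16, 14)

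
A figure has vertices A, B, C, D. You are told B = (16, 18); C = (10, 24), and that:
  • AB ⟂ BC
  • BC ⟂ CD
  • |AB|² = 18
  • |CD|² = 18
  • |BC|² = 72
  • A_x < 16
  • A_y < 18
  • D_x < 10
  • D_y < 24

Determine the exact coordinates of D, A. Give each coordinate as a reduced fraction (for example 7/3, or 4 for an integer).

D = (7, 21)
A = (13, 15)

1. D_x = 7  [[BC ⟂ CD ⇒ -6x+6y-84=0] ∩ [|D−(10, 24)|²=18]]
2. D_y = 21  [[BC ⟂ CD ⇒ -6x+6y-84=0] ∩ [|D−(10, 24)|²=18]]
   so D = (7, 21)
3. A_x = 13  [[AB ⟂ BC ⇒ 6x-6y+12=0] ∩ [|A−(16, 18)|²=18]]
4. A_y = 15  [[AB ⟂ BC ⇒ 6x-6y+12=0] ∩ [|A−(16, 18)|²=18]]
   so A = (13, 15)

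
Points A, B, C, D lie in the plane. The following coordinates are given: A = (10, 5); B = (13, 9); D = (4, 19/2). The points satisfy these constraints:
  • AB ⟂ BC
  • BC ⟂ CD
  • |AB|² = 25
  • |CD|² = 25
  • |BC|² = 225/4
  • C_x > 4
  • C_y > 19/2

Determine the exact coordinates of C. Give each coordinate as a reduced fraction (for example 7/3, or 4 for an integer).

1. C_x = 7  [[AB ⟂ BC ⇒ 3x+4y-75=0] ∩ [|C−(4, 19/2)|²=25]]
2. C_y = 27/2  [[AB ⟂ BC ⇒ 3x+4y-75=0] ∩ [|C−(4, 19/2)|²=25]]
   so C = (7, 27/2)

C = (7, 27/2)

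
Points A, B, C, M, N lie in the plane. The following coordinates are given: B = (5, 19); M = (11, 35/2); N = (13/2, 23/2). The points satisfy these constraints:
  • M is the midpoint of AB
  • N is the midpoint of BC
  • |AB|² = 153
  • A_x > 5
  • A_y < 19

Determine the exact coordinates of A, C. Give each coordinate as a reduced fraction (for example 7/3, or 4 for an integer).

1. A_x = 17  [A = 2·M−B = 2·(11, 35/2)−(5, 19)]
2. A_y = 16  [A = 2·M−B = 2·(11, 35/2)−(5, 19)]
   so A = (17, 16)
3. C_x = 8  [C = 2·N−B = 2·(13/2, 23/2)−(5, 19)]
4. C_y = 4  [C = 2·N−B = 2·(13/2, 23/2)−(5, 19)]
   so C = (8, 4)

A = (17, 16)
C = (8, 4)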